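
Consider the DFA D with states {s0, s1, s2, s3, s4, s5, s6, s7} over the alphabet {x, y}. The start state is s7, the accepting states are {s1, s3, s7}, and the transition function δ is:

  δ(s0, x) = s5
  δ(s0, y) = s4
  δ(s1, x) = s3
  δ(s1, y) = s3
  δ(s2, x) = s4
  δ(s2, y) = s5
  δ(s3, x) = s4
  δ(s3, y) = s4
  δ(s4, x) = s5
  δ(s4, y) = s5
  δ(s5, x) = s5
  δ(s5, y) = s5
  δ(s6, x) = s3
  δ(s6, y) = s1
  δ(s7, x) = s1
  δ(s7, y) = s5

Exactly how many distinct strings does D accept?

4

The useful subgraph on states {s1, s3, s7} is acyclic, so L(D) is finite; the longest accepting path visits 3 useful states, giving maximum string length 2.
Counting accepting paths from s7 by length: 1 of length 0, 1 of length 1, 2 of length 2. Total 4.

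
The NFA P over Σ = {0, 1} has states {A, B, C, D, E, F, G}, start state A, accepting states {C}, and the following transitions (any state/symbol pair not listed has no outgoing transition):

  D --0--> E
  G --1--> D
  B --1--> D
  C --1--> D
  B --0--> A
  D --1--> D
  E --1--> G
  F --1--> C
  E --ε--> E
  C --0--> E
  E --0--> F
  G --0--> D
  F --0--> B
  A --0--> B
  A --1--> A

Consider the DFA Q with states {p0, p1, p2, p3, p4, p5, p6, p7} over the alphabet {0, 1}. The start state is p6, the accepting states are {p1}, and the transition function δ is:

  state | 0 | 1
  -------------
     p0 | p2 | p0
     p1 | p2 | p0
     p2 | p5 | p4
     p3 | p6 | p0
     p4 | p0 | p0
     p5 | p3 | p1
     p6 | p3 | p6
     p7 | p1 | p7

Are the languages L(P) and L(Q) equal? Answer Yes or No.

Yes

Exploring the product automaton P × Q from the start pair (A, p6), following both machines on each input symbol, reaches 7 state pairs: (A, p6), (B, p3), (D, p0), (E, p2), (F, p5), (G, p4), (C, p1).
P accepts in {C} and Q accepts in {p1}. In every reachable pair the two components are either both accepting — (C, p1) — or both non-accepting, so no string is accepted by exactly one of the machines: L(P) \ L(Q) and L(Q) \ L(P) are both empty.
Hence every string is accepted by P iff it is accepted by Q, and the two languages coincide.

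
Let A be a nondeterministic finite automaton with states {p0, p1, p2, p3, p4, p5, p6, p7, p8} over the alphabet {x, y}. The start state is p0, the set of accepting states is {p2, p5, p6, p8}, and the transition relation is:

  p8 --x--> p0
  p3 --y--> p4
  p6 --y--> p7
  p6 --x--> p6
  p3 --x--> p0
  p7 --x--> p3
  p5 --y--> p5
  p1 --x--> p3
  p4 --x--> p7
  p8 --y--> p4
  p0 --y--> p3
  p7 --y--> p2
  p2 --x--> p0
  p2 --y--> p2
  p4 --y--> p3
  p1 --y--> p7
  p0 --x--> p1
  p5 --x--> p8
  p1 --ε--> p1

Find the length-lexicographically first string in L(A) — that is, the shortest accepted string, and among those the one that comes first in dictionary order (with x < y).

A breadth-first search from p0 reaches an accepting state first via the path p0 → p1 → p7 → p2 on input xyy.
No string of length < 3 is accepted (BFS exhausts all shorter strings without reaching an accepting state), and xyy is the lexicographically least accepting string of length 3.

xyy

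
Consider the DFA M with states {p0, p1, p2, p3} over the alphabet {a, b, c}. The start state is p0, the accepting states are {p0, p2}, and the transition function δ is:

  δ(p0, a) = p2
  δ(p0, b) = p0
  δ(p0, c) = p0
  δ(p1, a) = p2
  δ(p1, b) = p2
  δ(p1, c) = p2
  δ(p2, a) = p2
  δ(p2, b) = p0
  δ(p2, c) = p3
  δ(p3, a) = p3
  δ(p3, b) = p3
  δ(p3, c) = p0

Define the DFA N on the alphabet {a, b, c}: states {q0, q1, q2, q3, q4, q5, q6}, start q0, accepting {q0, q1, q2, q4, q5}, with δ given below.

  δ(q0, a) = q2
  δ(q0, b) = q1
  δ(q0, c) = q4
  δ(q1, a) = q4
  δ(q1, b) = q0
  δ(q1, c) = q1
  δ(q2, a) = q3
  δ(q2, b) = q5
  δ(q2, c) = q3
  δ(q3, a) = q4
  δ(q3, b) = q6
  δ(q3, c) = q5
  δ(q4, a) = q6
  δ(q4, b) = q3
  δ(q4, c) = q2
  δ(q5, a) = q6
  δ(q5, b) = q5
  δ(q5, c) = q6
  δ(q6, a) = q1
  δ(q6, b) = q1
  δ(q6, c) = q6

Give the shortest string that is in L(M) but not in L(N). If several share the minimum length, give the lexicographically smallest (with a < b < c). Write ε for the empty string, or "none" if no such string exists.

aa

The string aa is accepted by M but not by N.
No shorter string lies in the difference, and aa is the lexicographically first length-2 string in L(M) \ L(N).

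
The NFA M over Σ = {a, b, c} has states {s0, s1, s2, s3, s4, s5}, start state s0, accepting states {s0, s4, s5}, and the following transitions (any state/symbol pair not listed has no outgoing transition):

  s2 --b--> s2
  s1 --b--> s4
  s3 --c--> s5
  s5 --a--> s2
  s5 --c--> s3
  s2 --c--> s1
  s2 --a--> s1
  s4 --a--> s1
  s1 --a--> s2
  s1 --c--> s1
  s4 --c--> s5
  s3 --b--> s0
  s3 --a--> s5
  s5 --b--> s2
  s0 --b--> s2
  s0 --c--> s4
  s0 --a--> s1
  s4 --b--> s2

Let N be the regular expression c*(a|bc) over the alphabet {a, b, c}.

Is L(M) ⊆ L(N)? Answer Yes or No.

The empty string ε is in L(M) but not in L(N).
So L(M) ⊄ L(N).

No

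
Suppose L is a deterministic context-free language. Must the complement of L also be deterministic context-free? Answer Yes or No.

Yes

A deterministic PDA can be normalised so that it always reads its entire input (no blocking, no infinite ε-loops) and records in its finite control whether it has passed through an accepting state since the last input symbol was consumed; inverting that end-of-input verdict yields a DPDA for the complement.
So the deterministic context-free languages are closed under complement.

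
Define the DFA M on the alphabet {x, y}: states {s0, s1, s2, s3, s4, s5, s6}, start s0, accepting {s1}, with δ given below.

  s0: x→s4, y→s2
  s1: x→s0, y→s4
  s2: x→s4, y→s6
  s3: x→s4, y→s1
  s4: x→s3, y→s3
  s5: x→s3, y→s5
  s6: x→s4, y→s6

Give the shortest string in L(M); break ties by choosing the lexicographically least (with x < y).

A breadth-first search from s0 reaches an accepting state first via the path s0 → s4 → s3 → s1 on input xxy.
No string of length < 3 is accepted (BFS exhausts all shorter strings without reaching an accepting state), and xxy is the lexicographically least accepting string of length 3.

xxy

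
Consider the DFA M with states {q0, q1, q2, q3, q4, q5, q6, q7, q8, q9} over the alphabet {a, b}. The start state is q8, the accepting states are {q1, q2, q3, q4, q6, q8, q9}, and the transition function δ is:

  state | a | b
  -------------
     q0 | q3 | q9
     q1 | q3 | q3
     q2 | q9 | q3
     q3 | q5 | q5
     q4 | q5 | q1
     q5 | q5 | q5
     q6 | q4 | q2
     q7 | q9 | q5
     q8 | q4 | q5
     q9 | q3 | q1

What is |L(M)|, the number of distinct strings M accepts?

The useful subgraph on states {q1, q3, q4, q8} is acyclic, so L(M) is finite; the longest accepting path visits 4 useful states, giving maximum string length 3.
Counting accepting paths from q8 by length: 1 of length 0, 1 of length 1, 1 of length 2, 2 of length 3. Total 5.

5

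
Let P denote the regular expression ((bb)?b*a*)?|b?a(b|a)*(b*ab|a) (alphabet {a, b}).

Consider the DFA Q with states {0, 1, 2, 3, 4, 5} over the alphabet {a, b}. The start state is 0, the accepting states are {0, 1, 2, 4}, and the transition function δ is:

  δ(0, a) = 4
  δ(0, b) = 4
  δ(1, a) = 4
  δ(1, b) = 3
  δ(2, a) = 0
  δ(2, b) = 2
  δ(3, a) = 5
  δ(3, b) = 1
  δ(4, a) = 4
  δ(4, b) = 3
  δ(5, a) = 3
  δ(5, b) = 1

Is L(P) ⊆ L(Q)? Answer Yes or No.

No

The string bb is in L(P) but not in L(Q).
So L(P) ⊄ L(Q).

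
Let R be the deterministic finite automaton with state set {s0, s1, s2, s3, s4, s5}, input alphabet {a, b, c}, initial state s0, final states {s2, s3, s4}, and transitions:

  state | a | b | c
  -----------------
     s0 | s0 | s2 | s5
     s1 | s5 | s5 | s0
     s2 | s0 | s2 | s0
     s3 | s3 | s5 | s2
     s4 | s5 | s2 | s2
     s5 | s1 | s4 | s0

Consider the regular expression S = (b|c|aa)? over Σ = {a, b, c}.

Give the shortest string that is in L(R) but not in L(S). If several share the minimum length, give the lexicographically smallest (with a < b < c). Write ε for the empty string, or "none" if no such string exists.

The string ab is accepted by R but not by S.
No shorter string lies in the difference, and ab is the lexicographically first length-2 string in L(R) \ L(S).

ab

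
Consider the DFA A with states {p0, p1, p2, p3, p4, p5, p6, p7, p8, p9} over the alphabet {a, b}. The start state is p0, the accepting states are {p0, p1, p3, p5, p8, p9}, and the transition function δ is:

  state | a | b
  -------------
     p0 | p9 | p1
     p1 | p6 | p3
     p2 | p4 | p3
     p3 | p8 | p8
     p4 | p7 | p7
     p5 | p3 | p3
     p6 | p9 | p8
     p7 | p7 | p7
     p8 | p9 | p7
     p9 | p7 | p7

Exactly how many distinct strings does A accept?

11

The useful subgraph on states {p0, p1, p3, p6, p8, p9} is acyclic, so L(A) is finite; the longest accepting path visits 5 useful states, giving maximum string length 4.
Counting accepting paths from p0 by length: 1 of length 0, 2 of length 1, 1 of length 2, 4 of length 3, 3 of length 4. Total 11.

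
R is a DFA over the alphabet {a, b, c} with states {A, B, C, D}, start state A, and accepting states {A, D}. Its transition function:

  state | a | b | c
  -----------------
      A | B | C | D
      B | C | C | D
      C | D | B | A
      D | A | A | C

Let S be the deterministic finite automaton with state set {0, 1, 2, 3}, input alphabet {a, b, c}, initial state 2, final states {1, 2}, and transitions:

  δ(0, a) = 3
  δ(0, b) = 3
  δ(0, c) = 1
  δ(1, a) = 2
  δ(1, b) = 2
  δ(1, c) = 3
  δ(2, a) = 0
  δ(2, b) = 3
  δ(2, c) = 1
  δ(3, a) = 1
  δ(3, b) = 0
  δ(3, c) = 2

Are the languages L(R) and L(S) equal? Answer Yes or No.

Yes

Exploring the product automaton R × S from the start pair (A, 2), following both machines on each input symbol, reaches 4 state pairs: (A, 2), (B, 0), (C, 3), (D, 1).
R accepts in {A, D} and S accepts in {1, 2}. In every reachable pair the two components are either both accepting — (A, 2), (D, 1) — or both non-accepting, so no string is accepted by exactly one of the machines: L(R) \ L(S) and L(S) \ L(R) are both empty.
Hence every string is accepted by R iff it is accepted by S, and the two languages coincide.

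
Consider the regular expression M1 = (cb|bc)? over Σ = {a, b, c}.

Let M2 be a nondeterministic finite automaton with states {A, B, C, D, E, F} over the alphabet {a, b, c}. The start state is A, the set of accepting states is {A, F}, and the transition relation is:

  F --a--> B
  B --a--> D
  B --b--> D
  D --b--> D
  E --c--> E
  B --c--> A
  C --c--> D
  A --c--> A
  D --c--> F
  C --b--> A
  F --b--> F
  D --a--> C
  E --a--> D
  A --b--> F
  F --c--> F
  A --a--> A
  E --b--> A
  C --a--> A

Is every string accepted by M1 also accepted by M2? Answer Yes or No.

Converting the expression M1 to a DFA (subset construction, then merging equivalent states) gives the minimal DFA with states {r0, r1, r2, r3, r4}, start state r0, accepting states {r0, r4} and transitions r0: a→r1, b→r2, c→r3; r1: a→r1, b→r1, c→r1; r2: a→r1, b→r1, c→r4; r3: a→r1, b→r4, c→r1; r4: a→r1, b→r1, c→r1.
Exploring the product automaton M1 × M2 from the start pair (r0, A), following both machines on each input symbol, reaches 9 state pairs: (r0, A), (r1, A), (r2, F), (r3, A), (r1, F), (r1, B), (r4, F), (r1, D), (r1, C).
M1 accepts in {r0, r4} and M2 accepts in {A, F}. The reachable pairs whose M1-component is accepting are (r0, A), (r4, F); in each of them the M2-component is accepting too, so the product for L(M1) \ L(M2) (M1-component accepting, M2-component rejecting) has no reachable accepting pair and the difference is empty.
Hence every string in L(M1) is also in L(M2).

Yes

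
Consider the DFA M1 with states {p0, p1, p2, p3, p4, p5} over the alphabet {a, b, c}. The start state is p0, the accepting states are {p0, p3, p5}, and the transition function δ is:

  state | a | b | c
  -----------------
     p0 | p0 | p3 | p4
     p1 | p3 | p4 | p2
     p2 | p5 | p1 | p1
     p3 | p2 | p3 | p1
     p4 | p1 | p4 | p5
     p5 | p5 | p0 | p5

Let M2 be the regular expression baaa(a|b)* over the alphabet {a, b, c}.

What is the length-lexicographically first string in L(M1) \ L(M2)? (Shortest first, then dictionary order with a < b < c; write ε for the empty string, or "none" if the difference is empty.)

ε

The empty string ε is accepted by M1 but not by M2.
Since ε is the unique shortest string, it is the required witness.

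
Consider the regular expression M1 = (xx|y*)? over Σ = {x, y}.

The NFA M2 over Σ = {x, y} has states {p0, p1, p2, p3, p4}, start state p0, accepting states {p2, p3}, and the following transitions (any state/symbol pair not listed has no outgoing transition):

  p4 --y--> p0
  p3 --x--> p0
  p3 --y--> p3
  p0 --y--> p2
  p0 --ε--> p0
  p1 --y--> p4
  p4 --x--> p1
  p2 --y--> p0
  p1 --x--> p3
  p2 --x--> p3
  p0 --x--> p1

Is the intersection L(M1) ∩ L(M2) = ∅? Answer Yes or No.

No

The string y is accepted by both M1 and M2.
Hence L(M1) ∩ L(M2) ≠ ∅.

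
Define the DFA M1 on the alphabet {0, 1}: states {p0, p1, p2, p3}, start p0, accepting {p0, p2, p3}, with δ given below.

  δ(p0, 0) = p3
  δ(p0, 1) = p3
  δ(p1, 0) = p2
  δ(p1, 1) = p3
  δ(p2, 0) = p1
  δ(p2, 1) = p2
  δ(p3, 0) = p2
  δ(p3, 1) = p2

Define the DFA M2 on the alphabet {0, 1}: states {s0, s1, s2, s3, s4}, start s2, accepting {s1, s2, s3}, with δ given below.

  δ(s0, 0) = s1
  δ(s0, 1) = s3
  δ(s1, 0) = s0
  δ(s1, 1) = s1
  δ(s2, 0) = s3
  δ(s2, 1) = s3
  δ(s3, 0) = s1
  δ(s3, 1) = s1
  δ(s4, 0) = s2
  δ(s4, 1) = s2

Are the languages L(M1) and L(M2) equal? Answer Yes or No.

Exploring the product automaton M1 × M2 from the start pair (p0, s2), following both machines on each input symbol, reaches 4 state pairs: (p0, s2), (p3, s3), (p2, s1), (p1, s0).
M1 accepts in {p0, p2, p3} and M2 accepts in {s1, s2, s3}. In every reachable pair the two components are either both accepting — (p0, s2), (p3, s3), (p2, s1) — or both non-accepting, so no string is accepted by exactly one of the machines: L(M1) \ L(M2) and L(M2) \ L(M1) are both empty.
Hence every string is accepted by M1 iff it is accepted by M2, and the two languages coincide.

Yes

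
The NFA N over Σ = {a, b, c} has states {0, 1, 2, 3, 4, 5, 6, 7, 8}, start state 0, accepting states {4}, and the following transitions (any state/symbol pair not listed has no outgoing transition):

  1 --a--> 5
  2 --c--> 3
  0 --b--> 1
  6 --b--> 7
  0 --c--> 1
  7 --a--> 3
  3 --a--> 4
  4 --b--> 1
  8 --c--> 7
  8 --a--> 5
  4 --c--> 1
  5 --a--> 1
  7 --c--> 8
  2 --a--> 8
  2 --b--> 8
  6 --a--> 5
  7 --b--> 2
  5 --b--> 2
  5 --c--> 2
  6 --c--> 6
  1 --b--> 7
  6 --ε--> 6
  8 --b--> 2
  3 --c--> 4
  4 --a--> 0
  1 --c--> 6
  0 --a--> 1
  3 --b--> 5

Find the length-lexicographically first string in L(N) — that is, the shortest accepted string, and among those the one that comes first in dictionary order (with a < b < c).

A breadth-first search from 0 reaches an accepting state first via the path 0 → 1 → 7 → 3 → 4 on input abaa.
No string of length < 4 is accepted (BFS exhausts all shorter strings without reaching an accepting state), and abaa is the lexicographically least accepting string of length 4.

abaa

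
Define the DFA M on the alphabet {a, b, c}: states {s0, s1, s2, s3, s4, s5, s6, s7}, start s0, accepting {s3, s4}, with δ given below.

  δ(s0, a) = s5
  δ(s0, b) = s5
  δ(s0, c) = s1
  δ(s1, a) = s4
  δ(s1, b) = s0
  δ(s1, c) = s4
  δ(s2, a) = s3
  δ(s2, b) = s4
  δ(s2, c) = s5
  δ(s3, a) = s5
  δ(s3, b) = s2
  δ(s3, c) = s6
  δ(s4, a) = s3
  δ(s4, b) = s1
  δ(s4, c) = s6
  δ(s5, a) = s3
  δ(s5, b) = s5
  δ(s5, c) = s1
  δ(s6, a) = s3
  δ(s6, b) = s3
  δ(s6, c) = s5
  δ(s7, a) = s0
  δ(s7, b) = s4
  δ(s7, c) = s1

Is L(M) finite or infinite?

infinite

State s0 is reachable from the start and can reach an accepting state, and it lies on the cycle s0 → s1 → s0.
Traversing that cycle any number of times yields accepted strings of unbounded length, so the language is infinite.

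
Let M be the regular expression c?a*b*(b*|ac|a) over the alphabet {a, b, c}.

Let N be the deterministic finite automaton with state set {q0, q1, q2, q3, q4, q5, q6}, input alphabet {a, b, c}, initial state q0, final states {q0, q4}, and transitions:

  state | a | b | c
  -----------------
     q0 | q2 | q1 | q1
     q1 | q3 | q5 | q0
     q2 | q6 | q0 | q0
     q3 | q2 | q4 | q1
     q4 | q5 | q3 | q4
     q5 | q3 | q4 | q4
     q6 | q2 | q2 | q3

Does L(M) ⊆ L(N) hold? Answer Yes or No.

No

The string a is in L(M) but not in L(N).
So L(M) ⊄ L(N).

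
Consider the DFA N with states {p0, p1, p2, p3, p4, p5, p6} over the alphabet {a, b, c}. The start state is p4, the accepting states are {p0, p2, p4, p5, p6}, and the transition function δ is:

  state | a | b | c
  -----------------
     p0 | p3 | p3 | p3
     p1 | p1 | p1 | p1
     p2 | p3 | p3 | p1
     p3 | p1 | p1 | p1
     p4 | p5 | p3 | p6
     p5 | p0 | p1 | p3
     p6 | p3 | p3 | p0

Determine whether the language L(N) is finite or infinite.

The useful states (reachable from p4 and able to reach an accepting state) are {p0, p4, p5, p6}.
Restricted to these states the transition graph has no cycle, so every accepting path has bounded length and L is finite.

finite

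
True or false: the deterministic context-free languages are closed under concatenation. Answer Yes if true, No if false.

No

Take L₁ = {ε, c} (finite, hence regular and DCFL) and L₂ = {c aⁿbⁿ : n≥0} ∪ {cc aⁿb²ⁿ : n≥0} (a DCFL: the number of leading c's tells the DPDA whether to pop one stack symbol per b or per two b's). Then L₁L₂ ∩ cca⁺b* = {cc aⁿbⁿ : n≥1} ∪ {cc aⁿb²ⁿ : n≥1}. If L₁L₂ were a DCFL, so would be this intersection with a regular set, and a DPDA for it started from its configuration after reading cc would accept {aⁿbⁿ : n≥1} ∪ {aⁿb²ⁿ : n≥1}, which no deterministic PDA accepts (a DPDA for it would have a single run on aⁿb²ⁿ, accepting after the prefix aⁿbⁿ and accepting again after n more b's; an ordinary PDA that simulates it on a's and b's and, at any moment when it is accepting, may switch to reading only a fresh letter d while feeding each d to the simulation as a b, would accept aⁱbʲdᵏ (k≥1) exactly when both aⁱbʲ and aⁱbʲ⁺ᵏ are in the language, i.e. its language intersected with the regular set a*b*d⁺ would be exactly {aⁿbⁿdⁿ : n≥1} — impossible, since context-free languages are closed under intersection with regular sets and {aⁿbⁿdⁿ} is not context-free). Hence L₁L₂ is not a DCFL.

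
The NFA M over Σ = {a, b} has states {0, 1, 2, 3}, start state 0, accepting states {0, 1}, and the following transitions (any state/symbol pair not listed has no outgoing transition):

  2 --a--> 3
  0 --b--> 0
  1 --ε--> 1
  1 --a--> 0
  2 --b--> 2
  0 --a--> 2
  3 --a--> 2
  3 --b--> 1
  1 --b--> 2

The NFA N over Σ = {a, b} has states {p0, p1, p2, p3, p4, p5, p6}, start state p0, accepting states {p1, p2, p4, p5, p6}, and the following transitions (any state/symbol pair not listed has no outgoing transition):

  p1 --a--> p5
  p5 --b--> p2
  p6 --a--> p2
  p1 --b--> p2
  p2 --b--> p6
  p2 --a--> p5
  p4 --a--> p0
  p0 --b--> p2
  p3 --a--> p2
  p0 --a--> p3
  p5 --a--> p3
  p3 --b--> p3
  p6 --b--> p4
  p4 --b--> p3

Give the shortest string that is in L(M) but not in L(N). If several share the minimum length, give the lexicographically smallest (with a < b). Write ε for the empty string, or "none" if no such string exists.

ε

The empty string ε is accepted by M but not by N.
Since ε is the unique shortest string, it is the required witness.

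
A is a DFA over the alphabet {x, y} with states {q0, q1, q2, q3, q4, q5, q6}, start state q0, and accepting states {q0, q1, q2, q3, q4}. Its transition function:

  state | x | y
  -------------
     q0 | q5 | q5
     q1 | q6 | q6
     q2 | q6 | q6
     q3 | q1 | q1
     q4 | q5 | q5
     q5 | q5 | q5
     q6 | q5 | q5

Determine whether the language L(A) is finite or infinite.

finite

The useful states (reachable from q0 and able to reach an accepting state) are {q0}.
Restricted to these states the transition graph has no cycle, so every accepting path has bounded length and L is finite.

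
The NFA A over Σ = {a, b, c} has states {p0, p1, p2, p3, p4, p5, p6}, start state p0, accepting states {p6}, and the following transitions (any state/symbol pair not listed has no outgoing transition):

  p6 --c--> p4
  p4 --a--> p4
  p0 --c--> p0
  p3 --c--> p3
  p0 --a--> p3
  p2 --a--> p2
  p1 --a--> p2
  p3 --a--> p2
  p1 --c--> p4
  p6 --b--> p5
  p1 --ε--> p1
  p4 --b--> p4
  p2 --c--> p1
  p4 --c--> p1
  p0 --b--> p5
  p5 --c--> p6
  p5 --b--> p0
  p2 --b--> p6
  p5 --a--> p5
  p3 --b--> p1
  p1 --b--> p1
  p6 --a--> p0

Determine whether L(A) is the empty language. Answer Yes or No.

The string bc is accepted: the run p0 → p5 → p6 ends in the accepting state p6.
Since at least one string is accepted, L(A) is not empty.

No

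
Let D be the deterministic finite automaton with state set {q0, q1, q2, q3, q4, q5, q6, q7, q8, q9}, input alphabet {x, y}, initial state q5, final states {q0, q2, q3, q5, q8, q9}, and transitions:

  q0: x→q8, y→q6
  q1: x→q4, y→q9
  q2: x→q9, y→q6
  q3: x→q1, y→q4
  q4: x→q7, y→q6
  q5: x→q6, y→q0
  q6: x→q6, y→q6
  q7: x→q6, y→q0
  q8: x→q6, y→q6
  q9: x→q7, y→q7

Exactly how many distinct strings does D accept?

The useful subgraph on states {q0, q5, q8} is acyclic, so L(D) is finite; the longest accepting path visits 3 useful states, giving maximum string length 2.
Counting accepting paths from q5 by length: 1 of length 0, 1 of length 1, 1 of length 2. Total 3.

3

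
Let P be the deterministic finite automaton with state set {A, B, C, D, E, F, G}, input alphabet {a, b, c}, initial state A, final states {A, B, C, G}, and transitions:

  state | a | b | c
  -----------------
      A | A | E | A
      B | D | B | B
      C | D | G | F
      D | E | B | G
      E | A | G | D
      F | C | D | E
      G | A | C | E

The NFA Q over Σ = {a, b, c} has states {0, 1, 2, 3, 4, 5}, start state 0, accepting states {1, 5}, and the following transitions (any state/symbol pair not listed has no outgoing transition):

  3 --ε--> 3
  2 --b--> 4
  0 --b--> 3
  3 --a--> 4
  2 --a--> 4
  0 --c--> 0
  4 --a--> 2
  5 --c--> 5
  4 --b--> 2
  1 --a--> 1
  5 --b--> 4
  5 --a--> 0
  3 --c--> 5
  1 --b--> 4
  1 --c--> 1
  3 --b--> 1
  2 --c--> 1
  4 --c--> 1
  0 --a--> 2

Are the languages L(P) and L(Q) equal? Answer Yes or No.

The empty string ε is accepted by P but rejected by Q.
So L(P) ≠ L(Q).

No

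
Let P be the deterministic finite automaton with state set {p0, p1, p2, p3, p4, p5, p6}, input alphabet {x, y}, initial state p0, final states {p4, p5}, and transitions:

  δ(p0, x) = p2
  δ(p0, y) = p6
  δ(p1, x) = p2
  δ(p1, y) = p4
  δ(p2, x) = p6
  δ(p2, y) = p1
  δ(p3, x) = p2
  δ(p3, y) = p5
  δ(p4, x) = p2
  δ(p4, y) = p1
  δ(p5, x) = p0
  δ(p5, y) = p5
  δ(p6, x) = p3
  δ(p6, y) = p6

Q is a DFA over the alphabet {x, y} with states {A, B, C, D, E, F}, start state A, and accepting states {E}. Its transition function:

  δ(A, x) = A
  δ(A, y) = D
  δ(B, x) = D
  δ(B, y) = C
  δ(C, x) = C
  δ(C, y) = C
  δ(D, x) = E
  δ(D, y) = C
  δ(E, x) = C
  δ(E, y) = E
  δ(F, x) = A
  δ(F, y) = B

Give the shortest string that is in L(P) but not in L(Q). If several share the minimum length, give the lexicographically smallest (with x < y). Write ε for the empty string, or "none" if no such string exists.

The string xyy is accepted by P but not by Q.
No shorter string lies in the difference, and xyy is the lexicographically first length-3 string in L(P) \ L(Q).

xyy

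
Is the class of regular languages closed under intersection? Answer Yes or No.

Yes

Run DFAs for L₁ and L₂ in parallel: the product automaton with state set Q₁ × Q₂, start (q₁, q₂) and accepting set F₁ × F₂ recognises L₁ ∩ L₂.
So the regular languages are closed under intersection.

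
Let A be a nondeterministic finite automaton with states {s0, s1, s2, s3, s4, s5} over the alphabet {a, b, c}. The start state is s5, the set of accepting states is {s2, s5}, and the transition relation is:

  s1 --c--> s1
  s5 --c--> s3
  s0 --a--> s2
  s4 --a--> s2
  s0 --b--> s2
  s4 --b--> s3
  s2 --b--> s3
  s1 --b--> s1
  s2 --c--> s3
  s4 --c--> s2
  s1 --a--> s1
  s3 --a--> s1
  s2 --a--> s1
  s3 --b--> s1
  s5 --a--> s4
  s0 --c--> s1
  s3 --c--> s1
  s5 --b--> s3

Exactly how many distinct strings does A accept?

3

The useful subgraph on states {s2, s4, s5} is acyclic, so L(A) is finite; the longest accepting path visits 3 useful states, giving maximum string length 2.
Counting accepting paths from s5 by length: 1 of length 0, 2 of length 2. Total 3.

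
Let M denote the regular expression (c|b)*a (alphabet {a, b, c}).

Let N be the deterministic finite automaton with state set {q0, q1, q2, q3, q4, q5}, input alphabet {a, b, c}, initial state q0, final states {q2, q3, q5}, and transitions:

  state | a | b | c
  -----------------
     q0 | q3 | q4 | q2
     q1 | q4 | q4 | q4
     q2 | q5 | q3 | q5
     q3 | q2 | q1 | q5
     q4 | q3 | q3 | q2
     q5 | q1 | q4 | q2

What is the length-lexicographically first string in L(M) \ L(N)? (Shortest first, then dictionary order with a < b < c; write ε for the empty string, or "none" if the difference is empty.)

The string cca is accepted by M but not by N.
No shorter string lies in the difference, and cca is the lexicographically first length-3 string in L(M) \ L(N).

cca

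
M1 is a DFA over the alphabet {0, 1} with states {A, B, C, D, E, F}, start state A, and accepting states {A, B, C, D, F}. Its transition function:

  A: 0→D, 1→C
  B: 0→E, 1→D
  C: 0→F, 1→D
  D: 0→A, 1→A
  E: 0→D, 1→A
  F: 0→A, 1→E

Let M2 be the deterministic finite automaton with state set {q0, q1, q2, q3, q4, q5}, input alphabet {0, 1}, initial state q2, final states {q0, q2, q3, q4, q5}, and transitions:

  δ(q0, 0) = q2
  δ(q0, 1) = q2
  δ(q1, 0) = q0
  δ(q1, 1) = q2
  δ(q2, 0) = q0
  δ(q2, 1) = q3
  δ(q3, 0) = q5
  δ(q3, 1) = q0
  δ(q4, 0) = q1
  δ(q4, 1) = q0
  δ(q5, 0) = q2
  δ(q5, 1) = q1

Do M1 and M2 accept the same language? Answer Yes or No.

Exploring the product automaton M1 × M2 from the start pair (A, q2), following both machines on each input symbol, reaches 5 state pairs: (A, q2), (D, q0), (C, q3), (F, q5), (E, q1).
M1 accepts in {A, B, C, D, F} and M2 accepts in {q0, q2, q3, q4, q5}. In every reachable pair the two components are either both accepting — (A, q2), (D, q0), (C, q3), (F, q5) — or both non-accepting, so no string is accepted by exactly one of the machines: L(M1) \ L(M2) and L(M2) \ L(M1) are both empty.
Hence every string is accepted by M1 iff it is accepted by M2, and the two languages coincide.

Yes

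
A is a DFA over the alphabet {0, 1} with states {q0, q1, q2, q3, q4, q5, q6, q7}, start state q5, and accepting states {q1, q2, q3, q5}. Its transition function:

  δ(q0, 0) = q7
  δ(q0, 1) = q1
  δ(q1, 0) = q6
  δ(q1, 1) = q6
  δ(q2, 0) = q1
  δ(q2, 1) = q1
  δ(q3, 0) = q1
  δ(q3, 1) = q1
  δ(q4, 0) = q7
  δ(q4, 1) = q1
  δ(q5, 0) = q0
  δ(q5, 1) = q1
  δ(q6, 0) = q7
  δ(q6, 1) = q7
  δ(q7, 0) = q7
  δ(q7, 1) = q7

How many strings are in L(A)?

The useful subgraph on states {q0, q1, q5} is acyclic, so L(A) is finite; the longest accepting path visits 3 useful states, giving maximum string length 2.
Counting accepting paths from q5 by length: 1 of length 0, 1 of length 1, 1 of length 2. Total 3.

3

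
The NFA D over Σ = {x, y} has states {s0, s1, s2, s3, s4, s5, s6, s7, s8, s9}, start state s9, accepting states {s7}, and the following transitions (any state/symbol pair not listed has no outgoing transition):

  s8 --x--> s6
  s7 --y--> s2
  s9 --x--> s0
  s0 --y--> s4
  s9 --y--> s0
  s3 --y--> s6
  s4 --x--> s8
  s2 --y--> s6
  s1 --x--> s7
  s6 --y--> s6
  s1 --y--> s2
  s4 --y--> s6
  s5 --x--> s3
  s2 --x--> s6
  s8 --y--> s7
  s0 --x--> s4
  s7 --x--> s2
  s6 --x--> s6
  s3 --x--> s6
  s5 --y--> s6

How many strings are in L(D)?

4

The useful subgraph on states {s0, s4, s7, s8, s9} is acyclic, so L(D) is finite; the longest accepting path visits 5 useful states, giving maximum string length 4.
Counting accepting paths from s9 by length: 4 of length 4. Total 4.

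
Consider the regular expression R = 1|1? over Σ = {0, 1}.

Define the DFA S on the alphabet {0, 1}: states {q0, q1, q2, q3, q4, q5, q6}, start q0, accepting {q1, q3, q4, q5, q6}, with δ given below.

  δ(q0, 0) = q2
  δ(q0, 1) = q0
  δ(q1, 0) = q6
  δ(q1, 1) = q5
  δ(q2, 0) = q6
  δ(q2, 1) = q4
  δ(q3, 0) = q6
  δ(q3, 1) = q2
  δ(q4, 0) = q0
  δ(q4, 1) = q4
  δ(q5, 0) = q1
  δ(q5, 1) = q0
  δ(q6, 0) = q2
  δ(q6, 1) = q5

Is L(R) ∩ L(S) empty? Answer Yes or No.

Converting the expression R to a DFA (subset construction, then merging equivalent states) gives the minimal DFA with states {r0, r1, r2}, start state r0, accepting states {r0, r2} and transitions r0: 0→r1, 1→r2; r1: 0→r1, 1→r1; r2: 0→r1, 1→r1.
Exploring the product automaton R × S from the start pair (r0, q0), following both machines on each input symbol, reaches 8 state pairs: (r0, q0), (r1, q2), (r2, q0), (r1, q6), (r1, q4), (r1, q0), (r1, q5), (r1, q1).
R accepts in {r0, r2} and S accepts in {q1, q3, q4, q5, q6}; no reachable pair has both components accepting, so no string drives both machines to acceptance simultaneously and L(R) ∩ L(S) = ∅.
So no string is accepted by both, and the intersection is empty.

Yes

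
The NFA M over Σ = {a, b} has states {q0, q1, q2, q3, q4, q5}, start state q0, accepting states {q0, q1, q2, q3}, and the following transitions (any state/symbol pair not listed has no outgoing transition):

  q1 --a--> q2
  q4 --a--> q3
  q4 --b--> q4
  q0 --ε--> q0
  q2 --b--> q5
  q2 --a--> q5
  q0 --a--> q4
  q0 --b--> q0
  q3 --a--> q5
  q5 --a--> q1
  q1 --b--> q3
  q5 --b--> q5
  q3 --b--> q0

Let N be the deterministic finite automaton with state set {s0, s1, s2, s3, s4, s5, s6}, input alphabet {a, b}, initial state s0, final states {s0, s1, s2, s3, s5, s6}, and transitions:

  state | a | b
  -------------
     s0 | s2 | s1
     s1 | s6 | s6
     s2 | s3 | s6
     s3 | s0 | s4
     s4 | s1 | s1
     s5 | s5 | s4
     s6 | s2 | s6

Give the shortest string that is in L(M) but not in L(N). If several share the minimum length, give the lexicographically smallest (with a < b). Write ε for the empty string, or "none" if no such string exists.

aab

The string aab is accepted by M but not by N.
No shorter string lies in the difference, and aab is the lexicographically first length-3 string in L(M) \ L(N).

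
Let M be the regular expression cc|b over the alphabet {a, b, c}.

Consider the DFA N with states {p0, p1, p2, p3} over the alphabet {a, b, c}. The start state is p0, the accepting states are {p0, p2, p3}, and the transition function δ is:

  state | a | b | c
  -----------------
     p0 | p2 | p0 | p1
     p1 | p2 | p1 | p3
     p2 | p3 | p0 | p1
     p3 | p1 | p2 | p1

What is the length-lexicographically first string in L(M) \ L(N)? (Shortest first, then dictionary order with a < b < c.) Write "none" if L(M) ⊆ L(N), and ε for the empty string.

Converting the expression M to a DFA (subset construction, then merging equivalent states) gives the minimal DFA with states {m0, m1, m2, m3}, start state m0, accepting states {m2} and transitions m0: a→m1, b→m2, c→m3; m1: a→m1, b→m1, c→m1; m2: a→m1, b→m1, c→m1; m3: a→m1, b→m1, c→m2.
Exploring the product automaton M × N from the start pair (m0, p0), following both machines on each input symbol, reaches 8 state pairs: (m0, p0), (m1, p2), (m2, p0), (m3, p1), (m1, p3), (m1, p0), (m1, p1), (m2, p3).
M accepts in {m2} and N accepts in {p0, p2, p3}. The reachable pairs whose M-component is accepting are (m2, p0), (m2, p3); in each of them the N-component is accepting too, so the product for L(M) \ L(N) (M-component accepting, N-component rejecting) has no reachable accepting pair and the difference is empty.
So every string accepted by M is also accepted by N: L(M) \ L(N) = ∅ and there is no such string.

none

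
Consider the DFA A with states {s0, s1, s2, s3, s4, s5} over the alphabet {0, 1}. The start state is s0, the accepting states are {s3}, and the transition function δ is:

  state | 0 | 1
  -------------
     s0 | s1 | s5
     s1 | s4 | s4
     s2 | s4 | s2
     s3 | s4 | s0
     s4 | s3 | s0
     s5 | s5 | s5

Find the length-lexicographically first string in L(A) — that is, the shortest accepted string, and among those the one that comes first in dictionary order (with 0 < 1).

A breadth-first search from s0 reaches an accepting state first via the path s0 → s1 → s4 → s3 on input 000.
No string of length < 3 is accepted (BFS exhausts all shorter strings without reaching an accepting state), and 000 is the lexicographically least accepting string of length 3.

000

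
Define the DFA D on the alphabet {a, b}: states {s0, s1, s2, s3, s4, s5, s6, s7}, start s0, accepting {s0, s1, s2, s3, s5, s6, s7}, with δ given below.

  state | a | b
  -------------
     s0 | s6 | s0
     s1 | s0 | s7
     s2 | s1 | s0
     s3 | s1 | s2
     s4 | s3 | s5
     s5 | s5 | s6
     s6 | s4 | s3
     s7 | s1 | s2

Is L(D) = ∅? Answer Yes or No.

The empty string ε is accepted: the run s0 ends in the accepting state s0.
Since at least one string is accepted, L(D) is not empty.

No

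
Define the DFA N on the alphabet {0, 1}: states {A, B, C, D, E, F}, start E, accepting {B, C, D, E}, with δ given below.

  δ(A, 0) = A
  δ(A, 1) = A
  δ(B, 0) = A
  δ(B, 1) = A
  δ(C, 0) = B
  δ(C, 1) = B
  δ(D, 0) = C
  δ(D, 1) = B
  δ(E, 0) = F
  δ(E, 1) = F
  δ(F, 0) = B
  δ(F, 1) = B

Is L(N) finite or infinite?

The useful states (reachable from E and able to reach an accepting state) are {B, E, F}.
Restricted to these states the transition graph has no cycle, so every accepting path has bounded length and L is finite.

finite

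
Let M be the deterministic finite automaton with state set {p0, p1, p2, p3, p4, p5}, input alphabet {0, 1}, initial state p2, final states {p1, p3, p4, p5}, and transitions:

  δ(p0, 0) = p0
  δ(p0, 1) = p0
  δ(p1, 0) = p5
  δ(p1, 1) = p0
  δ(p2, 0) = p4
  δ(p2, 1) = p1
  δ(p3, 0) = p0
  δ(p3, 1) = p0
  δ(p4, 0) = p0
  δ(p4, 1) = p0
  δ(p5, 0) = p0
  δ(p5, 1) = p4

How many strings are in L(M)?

4

The useful subgraph on states {p1, p2, p4, p5} is acyclic, so L(M) is finite; the longest accepting path visits 4 useful states, giving maximum string length 3.
Counting accepting paths from p2 by length: 2 of length 1, 1 of length 2, 1 of length 3. Total 4.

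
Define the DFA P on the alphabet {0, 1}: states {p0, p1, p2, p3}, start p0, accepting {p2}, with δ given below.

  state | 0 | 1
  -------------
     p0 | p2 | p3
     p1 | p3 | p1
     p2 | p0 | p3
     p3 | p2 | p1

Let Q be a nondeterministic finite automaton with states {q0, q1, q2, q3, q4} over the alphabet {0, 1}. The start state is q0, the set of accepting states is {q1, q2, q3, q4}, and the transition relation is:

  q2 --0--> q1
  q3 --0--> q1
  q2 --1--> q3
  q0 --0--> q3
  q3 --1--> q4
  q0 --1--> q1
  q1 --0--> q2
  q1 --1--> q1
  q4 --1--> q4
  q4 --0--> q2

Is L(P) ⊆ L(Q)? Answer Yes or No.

Exploring the product automaton P × Q from the start pair (p0, q0), following both machines on each input symbol, reaches 13 state pairs: (p0, q0), (p2, q3), (p3, q1), (p0, q1), (p3, q4), (p2, q2), (p1, q1), (p1, q4), (p3, q3), (p3, q2), (p2, q1), (p1, q3), (p0, q2).
P accepts in {p2} and Q accepts in {q1, q2, q3, q4}. The reachable pairs whose P-component is accepting are (p2, q3), (p2, q2), (p2, q1); in each of them the Q-component is accepting too, so the product for L(P) \ L(Q) (P-component accepting, Q-component rejecting) has no reachable accepting pair and the difference is empty.
Hence every string in L(P) is also in L(Q).

Yes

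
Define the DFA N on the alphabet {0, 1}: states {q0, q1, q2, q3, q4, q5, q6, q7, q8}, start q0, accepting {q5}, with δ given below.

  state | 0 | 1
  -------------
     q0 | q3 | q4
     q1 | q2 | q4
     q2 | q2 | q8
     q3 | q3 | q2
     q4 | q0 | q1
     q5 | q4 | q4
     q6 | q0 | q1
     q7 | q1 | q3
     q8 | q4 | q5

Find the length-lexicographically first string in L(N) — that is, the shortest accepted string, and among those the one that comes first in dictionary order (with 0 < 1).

0111

A breadth-first search from q0 reaches an accepting state first via the path q0 → q3 → q2 → q8 → q5 on input 0111.
No string of length < 4 is accepted (BFS exhausts all shorter strings without reaching an accepting state), and 0111 is the lexicographically least accepting string of length 4.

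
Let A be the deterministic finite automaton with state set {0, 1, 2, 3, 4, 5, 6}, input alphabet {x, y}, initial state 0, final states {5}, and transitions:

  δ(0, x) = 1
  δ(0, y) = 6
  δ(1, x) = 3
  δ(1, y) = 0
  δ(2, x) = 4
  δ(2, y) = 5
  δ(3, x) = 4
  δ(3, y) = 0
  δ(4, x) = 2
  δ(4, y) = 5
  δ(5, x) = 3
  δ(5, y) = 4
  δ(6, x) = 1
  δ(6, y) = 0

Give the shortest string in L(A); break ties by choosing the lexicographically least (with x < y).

xxxy

A breadth-first search from 0 reaches an accepting state first via the path 0 → 1 → 3 → 4 → 5 on input xxxy.
No string of length < 4 is accepted (BFS exhausts all shorter strings without reaching an accepting state), and xxxy is the lexicographically least accepting string of length 4.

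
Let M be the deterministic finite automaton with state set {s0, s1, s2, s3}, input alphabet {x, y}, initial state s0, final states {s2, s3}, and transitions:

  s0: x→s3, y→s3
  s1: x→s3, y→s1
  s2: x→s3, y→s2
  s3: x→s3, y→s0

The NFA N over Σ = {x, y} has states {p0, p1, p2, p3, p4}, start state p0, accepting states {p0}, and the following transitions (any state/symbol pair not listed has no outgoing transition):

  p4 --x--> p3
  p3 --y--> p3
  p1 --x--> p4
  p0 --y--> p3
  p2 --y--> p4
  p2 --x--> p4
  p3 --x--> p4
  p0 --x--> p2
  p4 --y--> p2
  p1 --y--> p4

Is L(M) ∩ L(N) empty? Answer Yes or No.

Yes

Exploring the product automaton M × N from the start pair (s0, p0), following both machines on each input symbol, reaches 7 state pairs: (s0, p0), (s3, p2), (s3, p3), (s3, p4), (s0, p4), (s0, p3), (s0, p2).
M accepts in {s2, s3} and N accepts in {p0}; no reachable pair has both components accepting, so no string drives both machines to acceptance simultaneously and L(M) ∩ L(N) = ∅.
So no string is accepted by both, and the intersection is empty.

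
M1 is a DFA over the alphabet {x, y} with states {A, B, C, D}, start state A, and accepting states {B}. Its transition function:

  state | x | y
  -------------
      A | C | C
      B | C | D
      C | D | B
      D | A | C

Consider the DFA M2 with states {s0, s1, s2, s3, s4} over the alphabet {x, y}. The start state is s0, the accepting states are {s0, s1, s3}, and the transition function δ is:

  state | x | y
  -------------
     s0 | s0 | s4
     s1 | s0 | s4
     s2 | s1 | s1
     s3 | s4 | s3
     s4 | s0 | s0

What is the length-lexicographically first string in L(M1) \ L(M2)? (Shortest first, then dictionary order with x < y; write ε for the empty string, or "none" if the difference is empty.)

xy

The string xy is accepted by M1 but not by M2.
No shorter string lies in the difference, and xy is the lexicographically first length-2 string in L(M1) \ L(M2).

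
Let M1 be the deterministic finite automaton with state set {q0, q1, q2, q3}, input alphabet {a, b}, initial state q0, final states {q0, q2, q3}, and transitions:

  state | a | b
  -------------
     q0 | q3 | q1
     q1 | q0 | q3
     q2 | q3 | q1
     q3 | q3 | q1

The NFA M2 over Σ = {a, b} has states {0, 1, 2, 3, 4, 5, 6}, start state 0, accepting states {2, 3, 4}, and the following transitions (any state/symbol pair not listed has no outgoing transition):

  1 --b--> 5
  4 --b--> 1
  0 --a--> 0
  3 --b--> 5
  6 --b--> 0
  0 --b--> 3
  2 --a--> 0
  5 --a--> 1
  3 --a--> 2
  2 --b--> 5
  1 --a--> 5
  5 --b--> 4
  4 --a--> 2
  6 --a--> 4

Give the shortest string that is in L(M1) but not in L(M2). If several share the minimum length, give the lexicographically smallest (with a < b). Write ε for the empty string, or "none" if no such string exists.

ε

The empty string ε is accepted by M1 but not by M2.
Since ε is the unique shortest string, it is the required witness.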